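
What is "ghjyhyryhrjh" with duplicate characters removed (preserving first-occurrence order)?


Input: 'ghjyhyryhrjh'
Operation: keep first occurrence of each character
Scan: s[0]='g' new -> keep; s[1]='h' new -> keep; s[2]='j' new -> keep; s[3]='y' new -> keep; s[4]='h' seen -> skip; s[5]='y' seen -> skip; s[6]='r' new -> keep; s[7]='y' seen -> skip; s[8]='h' seen -> skip; s[9]='r' seen -> skip; s[10]='j' seen -> skip; s[11]='h' seen -> skip
Result: ghjyr


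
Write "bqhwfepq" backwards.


Input string: 'bqhwfepq'
Operation: reverse character order
Original order: 'b' -> 'q' -> 'h' -> 'w' -> 'f' -> 'e' -> 'p' -> 'q'
Reversed order: 'q' -> 'p' -> 'e' -> 'f' -> 'w' -> 'h' -> 'q' -> 'b'
Result: qpefwhqb


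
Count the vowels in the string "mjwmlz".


Input string: 'mjwmlz'
Operation: count vowels (a, e, i, o, u)
Scan: s[0]='m', s[1]='j', s[2]='w', s[3]='m', s[4]='l', s[5]='z'
Vowels found: 0
Result: 0


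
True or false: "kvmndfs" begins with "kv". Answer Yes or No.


Input string: 'kvmndfs'
Prefix to check: 'kv'
First 2 characters of input: 'kv'
Match: True
Result: Yes


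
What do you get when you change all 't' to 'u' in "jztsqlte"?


Input string: 'jztsqlte'
Operation: replace 't' with 'u'
Positions of 't': 2, 6
After replacement: jzusqlue


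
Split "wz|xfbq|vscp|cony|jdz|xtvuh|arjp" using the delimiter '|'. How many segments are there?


Input string: 'wz|xfbq|vscp|cony|jdz|xtvuh|arjp'
Delimiter: '|'
Split result: 'wz', 'xfbq', 'vscp', 'cony', 'jdz', 'xtvuh', 'arjp'
Number of parts: 7


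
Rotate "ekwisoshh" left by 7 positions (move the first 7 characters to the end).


Input: 'ekwisoshh', shift = 7
Operation: split at index 7 and swap parts
Front part s[0:7] = 'ekwisos'
Back part s[7:] = 'hh'
Rotated = back + front = 'hh' + 'ekwisos'
Result: hhekwisos


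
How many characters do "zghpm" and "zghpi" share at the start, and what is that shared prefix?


String 1: 'zghpm'
String 2: 'zghpi'
Compare position by position:
pos 0: 'z' vs 'z' match
pos 1: 'g' vs 'g' match
pos 2: 'h' vs 'h' match
pos 3: 'p' vs 'p' match
pos 4: 'm' vs 'i' differ -> stop
Longest common prefix: "zghp" (length 4)


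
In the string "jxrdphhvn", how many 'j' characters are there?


Input string: 'jxrdphhvn'
Target character: 'j'
Scan each position: s[0]='j'
Matches found at indices: 0
Total: 1


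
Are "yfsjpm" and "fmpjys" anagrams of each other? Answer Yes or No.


String 1: 'yfsjpm' -> sorted: 'fjmpsy'
String 2: 'fmpjys' -> sorted: 'fjmpsy'
Compare sorted forms: 'fjmpsy' == 'fjmpsy'
Anagram: Yes


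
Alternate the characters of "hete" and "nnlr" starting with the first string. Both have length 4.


String 1: 'hete'
String 2: 'nnlr'
Operation: alternate characters
Pairs: 'h'+'n', 'e'+'n', 't'+'l', 'e'+'r'
Result: hnentler


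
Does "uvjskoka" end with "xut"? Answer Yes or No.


Input string: 'uvjskoka'
Suffix to check: 'xut'
Last 3 characters of input: 'oka'
Match: False
Result: No


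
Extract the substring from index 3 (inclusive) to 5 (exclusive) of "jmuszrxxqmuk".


Input string: 'jmuszrxxqmuk'
Operation: slice [3:5]
Extract characters: s[3]='s', s[4]='z'
Result: sz


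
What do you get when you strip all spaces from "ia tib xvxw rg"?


Input string: 'ia tib xvxw rg'
Operation: remove all spaces
Words: 'ia', 'tib', 'xvxw', 'rg'
Join without spaces: iatibxvxwrg


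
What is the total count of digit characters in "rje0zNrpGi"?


Input string: 'rje0zNrpGi'
Operation: count digit characters (0-9)
Scan: 'r', 'j', 'e', '0'(digit), 'z', 'N', 'r', 'p', 'G', 'i'
Digits found: 1
Result: 1


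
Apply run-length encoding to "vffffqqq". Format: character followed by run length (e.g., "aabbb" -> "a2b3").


Input: 'vffffqqq'
Operation: identify consecutive runs
Runs: 'v' -> v1, 'ffff' -> f4, 'qqq' -> q3
Encoded: v1f4q3


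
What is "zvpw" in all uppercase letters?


Input string: 'zvpw'
Operation: convert each letter to uppercase
Mapping: 'z'->'Z', 'v'->'V', 'p'->'P', 'w'->'W'
Result: ZVPW


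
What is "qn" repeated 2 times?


Input string: 'qn'
Operation: repeat 2 times
Concatenation: 'qn' + 'qn'
Result: qnqn


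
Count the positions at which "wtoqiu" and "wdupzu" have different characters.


String 1: 'wtoqiu'
String 2: 'wdupzu'
Compare each position: pos 0: 'w'=='w', pos 1: 't'!='d', pos 2: 'o'!='u', pos 3: 'q'!='p', pos 4: 'i'!='z', pos 5: 'u'=='u'
Differing positions: 4
Hamming distance: 4


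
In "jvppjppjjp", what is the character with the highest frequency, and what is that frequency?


Input: 'jvppjppjjp'
Operation: tally each character
Counts: 'j':4, 'p':5, 'v':1
Maximum: 'p' appears 5 times


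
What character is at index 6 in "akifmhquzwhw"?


Input string: 'akifmhquzwhw'
Operation: get character at index 6
Index mapping: s[0]='a', s[1]='k', s[2]='i', s[3]='f', s[4]='m', s[5]='h', s[6]='q'
Result: 'q'


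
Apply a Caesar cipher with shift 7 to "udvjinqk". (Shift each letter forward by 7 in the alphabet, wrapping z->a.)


Input: 'udvjinqk', shift = 7
Operation: for each letter, (position + 7) mod 26
Mapping: 'u'(20+7=27, 27 mod 26=1)->'b', 'd'(3+7=10)->'k', 'v'(21+7=28, 28 mod 26=2)->'c', 'j'(9+7=16)->'q', 'i'(8+7=15)->'p', 'n'(13+7=20)->'u', 'q'(16+7=23)->'x', 'k'(10+7=17)->'r'
Result: bkcqpuxr


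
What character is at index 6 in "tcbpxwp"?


Input string: 'tcbpxwp'
Operation: get character at index 6
Index mapping: s[0]='t', s[1]='c', s[2]='b', s[3]='p', s[4]='x', s[5]='w', s[6]='p'
Result: 'p'


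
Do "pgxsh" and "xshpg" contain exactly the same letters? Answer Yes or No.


String 1: 'pgxsh' -> sorted: 'ghpsx'
String 2: 'xshpg' -> sorted: 'ghpsx'
Compare sorted forms: 'ghpsx' == 'ghpsx'
Anagram: Yes


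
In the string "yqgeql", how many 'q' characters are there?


Input string: 'yqgeql'
Target character: 'q'
Scan each position: s[1]='q', s[4]='q'
Matches found at indices: 1, 4
Total: 2


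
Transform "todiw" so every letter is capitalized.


Input string: 'todiw'
Operation: convert each letter to uppercase
Mapping: 't'->'T', 'o'->'O', 'd'->'D', 'i'->'I', 'w'->'W'
Result: TODIW


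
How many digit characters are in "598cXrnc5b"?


Input string: '598cXrnc5b'
Operation: count digit characters (0-9)
Scan: '5'(digit), '9'(digit), '8'(digit), 'c', 'X', 'r', 'n', 'c', '5'(digit), 'b'
Digits found: 4
Result: 4


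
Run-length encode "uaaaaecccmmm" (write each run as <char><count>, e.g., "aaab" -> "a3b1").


Input: 'uaaaaecccmmm'
Operation: identify consecutive runs
Runs: 'u' -> u1, 'aaaa' -> a4, 'e' -> e1, 'ccc' -> c3, 'mmm' -> m3
Encoded: u1a4e1c3m3


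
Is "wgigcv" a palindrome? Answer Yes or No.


Input string: 'wgigcv'
Reversed: 'vcgigw'
Compare pairs: s[0]='w' vs s[5]='v' (mismatch), s[1]='g' vs s[4]='c' (mismatch), s[2]='i' vs s[3]='g' (mismatch)
Palindrome: No


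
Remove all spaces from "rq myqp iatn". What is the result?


Input string: 'rq myqp iatn'
Operation: remove all spaces
Words: 'rq', 'myqp', 'iatn'
Join without spaces: rqmyqpiatn


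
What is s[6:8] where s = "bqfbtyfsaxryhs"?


Input string: 'bqfbtyfsaxryhs'
Operation: slice [6:8]
Extract characters: s[6]='f', s[7]='s'
Result: fs


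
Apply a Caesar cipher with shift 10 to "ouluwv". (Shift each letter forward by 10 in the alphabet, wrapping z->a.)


Input: 'ouluwv', shift = 10
Operation: for each letter, (position + 10) mod 26
Mapping: 'o'(14+10=24)->'y', 'u'(20+10=30, 30 mod 26=4)->'e', 'l'(11+10=21)->'v', 'u'(20+10=30, 30 mod 26=4)->'e', 'w'(22+10=32, 32 mod 26=6)->'g', 'v'(21+10=31, 31 mod 26=5)->'f'
Result: yevegf


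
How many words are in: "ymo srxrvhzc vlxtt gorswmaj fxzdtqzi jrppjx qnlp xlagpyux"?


Input string: 'ymo srxrvhzc vlxtt gorswmaj fxzdtqzi jrppjx qnlp xlagpyux'
Operation: split by spaces
Words found: 'ymo', 'srxrvhzc', 'vlxtt', 'gorswmaj', 'fxzdtqzi', 'jrppjx', 'qnlp', 'xlagpyux'
Word count: 8


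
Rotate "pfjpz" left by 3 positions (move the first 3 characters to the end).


Input: 'pfjpz', shift = 3
Operation: split at index 3 and swap parts
Front part s[0:3] = 'pfj'
Back part s[3:] = 'pz'
Rotated = back + front = 'pz' + 'pfj'
Result: pzpfj


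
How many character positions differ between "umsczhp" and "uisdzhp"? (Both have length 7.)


String 1: 'umsczhp'
String 2: 'uisdzhp'
Compare each position: pos 0: 'u'=='u', pos 1: 'm'!='i', pos 2: 's'=='s', pos 3: 'c'!='d', pos 4: 'z'=='z', pos 5: 'h'=='h', pos 6: 'p'=='p'
Differing positions: 2
Hamming distance: 2


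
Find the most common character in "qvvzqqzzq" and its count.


Input: 'qvvzqqzzq'
Operation: tally each character
Counts: 'q':4, 'v':2, 'z':3
Maximum: 'q' appears 4 times


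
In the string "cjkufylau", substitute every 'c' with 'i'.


Input string: 'cjkufylau'
Operation: replace 'c' with 'i'
Positions of 'c': 0
After replacement: ijkufylau


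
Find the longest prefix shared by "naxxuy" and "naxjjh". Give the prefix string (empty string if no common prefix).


String 1: 'naxxuy'
String 2: 'naxjjh'
Compare position by position:
pos 0: 'n' vs 'n' match
pos 1: 'a' vs 'a' match
pos 2: 'x' vs 'x' match
pos 3: 'x' vs 'j' differ -> stop
Longest common prefix: "nax" (length 3)


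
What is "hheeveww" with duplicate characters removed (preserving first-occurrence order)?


Input: 'hheeveww'
Operation: keep first occurrence of each character
Scan: s[0]='h' new -> keep; s[1]='h' seen -> skip; s[2]='e' new -> keep; s[3]='e' seen -> skip; s[4]='v' new -> keep; s[5]='e' seen -> skip; s[6]='w' new -> keep; s[7]='w' seen -> skip
Result: hevw


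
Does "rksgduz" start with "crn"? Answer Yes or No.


Input string: 'rksgduz'
Prefix to check: 'crn'
First 3 characters of input: 'rks'
Match: False
Result: No


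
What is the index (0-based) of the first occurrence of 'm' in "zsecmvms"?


Input string: 'zsecmvms'
Target: 'm'
Scanning left to right: s[0]='z', s[1]='s', s[2]='e', s[3]='c', s[4]='m'
First match at index: 4


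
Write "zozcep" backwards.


Input string: 'zozcep'
Operation: reverse character order
Original order: 'z' -> 'o' -> 'z' -> 'c' -> 'e' -> 'p'
Reversed order: 'p' -> 'e' -> 'c' -> 'z' -> 'o' -> 'z'
Result: peczoz


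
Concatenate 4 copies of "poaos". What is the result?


Input string: 'poaos'
Operation: repeat 4 times
Concatenation: 'poaos' + 'poaos' + 'poaos' + 'poaos'
Result: poaospoaospoaospoaos


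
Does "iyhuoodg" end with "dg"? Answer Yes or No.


Input string: 'iyhuoodg'
Suffix to check: 'dg'
Last 2 characters of input: 'dg'
Match: True
Result: Yes


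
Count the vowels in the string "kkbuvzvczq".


Input string: 'kkbuvzvczq'
Operation: count vowels (a, e, i, o, u)
Scan: s[0]='k', s[1]='k', s[2]='b', s[3]='u' (vowel), s[4]='v', s[5]='z', s[6]='v', s[7]='c', s[8]='z', s[9]='q'
Vowels found: 1
Result: 1


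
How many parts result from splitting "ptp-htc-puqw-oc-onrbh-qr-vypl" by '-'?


Input string: 'ptp-htc-puqw-oc-onrbh-qr-vypl'
Delimiter: '-'
Split result: 'ptp', 'htc', 'puqw', 'oc', 'onrbh', 'qr', 'vypl'
Number of parts: 7


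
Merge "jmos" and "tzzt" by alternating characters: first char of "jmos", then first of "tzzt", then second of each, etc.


String 1: 'jmos'
String 2: 'tzzt'
Operation: alternate characters
Pairs: 'j'+'t', 'm'+'z', 'o'+'z', 's'+'t'
Result: jtmzozst


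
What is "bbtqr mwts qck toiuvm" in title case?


Input string: 'bbtqr mwts qck toiuvm'
Operation: capitalize first letter of each word
Word transformations: 'bbtqr'->'Bbtqr', 'mwts'->'Mwts', 'qck'->'Qck', 'toiuvm'->'Toiuvm'
Result: Bbtqr Mwts Qck Toiuvm


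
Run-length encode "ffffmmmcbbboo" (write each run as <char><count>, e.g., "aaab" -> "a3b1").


Input: 'ffffmmmcbbboo'
Operation: identify consecutive runs
Runs: 'ffff' -> f4, 'mmm' -> m3, 'c' -> c1, 'bbb' -> b3, 'oo' -> o2
Encoded: f4m3c1b3o2


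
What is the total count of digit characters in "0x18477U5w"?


Input string: '0x18477U5w'
Operation: count digit characters (0-9)
Scan: '0'(digit), 'x', '1'(digit), '8'(digit), '4'(digit), '7'(digit), '7'(digit), 'U', '5'(digit), 'w'
Digits found: 7
Result: 7


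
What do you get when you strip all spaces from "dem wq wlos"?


Input string: 'dem wq wlos'
Operation: remove all spaces
Words: 'dem', 'wq', 'wlos'
Join without spaces: demwqwlos


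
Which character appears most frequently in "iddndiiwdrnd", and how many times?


Input: 'iddndiiwdrnd'
Operation: tally each character
Counts: 'd':5, 'i':3, 'n':2, 'r':1, 'w':1
Maximum: 'd' appears 5 times


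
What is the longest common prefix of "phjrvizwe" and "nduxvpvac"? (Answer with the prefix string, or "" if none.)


String 1: 'phjrvizwe'
String 2: 'nduxvpvac'
Compare position by position:
pos 0: 'p' vs 'n' differ -> stop
Longest common prefix: "" (length 0)


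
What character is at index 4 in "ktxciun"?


Input string: 'ktxciun'
Operation: get character at index 4
Index mapping: s[0]='k', s[1]='t', s[2]='x', s[3]='c', s[4]='i'
Result: 'i'


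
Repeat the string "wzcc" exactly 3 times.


Input string: 'wzcc'
Operation: repeat 3 times
Concatenation: 'wzcc' + 'wzcc' + 'wzcc'
Result: wzccwzccwzcc


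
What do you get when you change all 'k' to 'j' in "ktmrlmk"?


Input string: 'ktmrlmk'
Operation: replace 'k' with 'j'
Positions of 'k': 0, 6
After replacement: jtmrlmj


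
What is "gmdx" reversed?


Input string: 'gmdx'
Operation: reverse character order
Original order: 'g' -> 'm' -> 'd' -> 'x'
Reversed order: 'x' -> 'd' -> 'm' -> 'g'
Result: xdmg


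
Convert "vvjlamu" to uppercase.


Input string: 'vvjlamu'
Operation: convert each letter to uppercase
Mapping: 'v'->'V', 'v'->'V', 'j'->'J', 'l'->'L', 'a'->'A', 'm'->'M', 'u'->'U'
Result: VVJLAMU


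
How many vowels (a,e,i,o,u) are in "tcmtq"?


Input string: 'tcmtq'
Operation: count vowels (a, e, i, o, u)
Scan: s[0]='t', s[1]='c', s[2]='m', s[3]='t', s[4]='q'
Vowels found: 0
Result: 0


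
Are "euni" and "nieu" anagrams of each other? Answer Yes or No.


String 1: 'euni' -> sorted: 'einu'
String 2: 'nieu' -> sorted: 'einu'
Compare sorted forms: 'einu' == 'einu'
Anagram: Yes


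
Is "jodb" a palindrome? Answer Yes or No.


Input string: 'jodb'
Reversed: 'bdoj'
Compare pairs: s[0]='j' vs s[3]='b' (mismatch), s[1]='o' vs s[2]='d' (mismatch)
Palindrome: No


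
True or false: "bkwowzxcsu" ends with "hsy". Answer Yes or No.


Input string: 'bkwowzxcsu'
Suffix to check: 'hsy'
Last 3 characters of input: 'csu'
Match: False
Result: No


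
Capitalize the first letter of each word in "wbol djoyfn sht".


Input string: 'wbol djoyfn sht'
Operation: capitalize first letter of each word
Word transformations: 'wbol'->'Wbol', 'djoyfn'->'Djoyfn', 'sht'->'Sht'
Result: Wbol Djoyfn Sht


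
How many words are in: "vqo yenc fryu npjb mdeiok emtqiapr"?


Input string: 'vqo yenc fryu npjb mdeiok emtqiapr'
Operation: split by spaces
Words found: 'vqo', 'yenc', 'fryu', 'npjb', 'mdeiok', 'emtqiapr'
Word count: 6


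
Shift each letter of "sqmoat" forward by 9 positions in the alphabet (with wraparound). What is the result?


Input: 'sqmoat', shift = 9
Operation: for each letter, (position + 9) mod 26
Mapping: 's'(18+9=27, 27 mod 26=1)->'b', 'q'(16+9=25)->'z', 'm'(12+9=21)->'v', 'o'(14+9=23)->'x', 'a'(0+9=9)->'j', 't'(19+9=28, 28 mod 26=2)->'c'
Result: bzvxjc


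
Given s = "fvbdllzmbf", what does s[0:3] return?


Input string: 'fvbdllzmbf'
Operation: slice [0:3]
Extract characters: s[0]='f', s[1]='v', s[2]='b'
Result: fvb


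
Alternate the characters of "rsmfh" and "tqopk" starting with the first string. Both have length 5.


String 1: 'rsmfh'
String 2: 'tqopk'
Operation: alternate characters
Pairs: 'r'+'t', 's'+'q', 'm'+'o', 'f'+'p', 'h'+'k'
Result: rtsqmofphk


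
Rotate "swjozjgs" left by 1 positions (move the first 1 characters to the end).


Input: 'swjozjgs', shift = 1
Operation: split at index 1 and swap parts
Front part s[0:1] = 's'
Back part s[1:] = 'wjozjgs'
Rotated = back + front = 'wjozjgs' + 's'
Result: wjozjgss


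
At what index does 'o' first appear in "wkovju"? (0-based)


Input string: 'wkovju'
Target: 'o'
Scanning left to right: s[0]='w', s[1]='k', s[2]='o'
First match at index: 2


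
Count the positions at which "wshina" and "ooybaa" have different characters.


String 1: 'wshina'
String 2: 'ooybaa'
Compare each position: pos 0: 'w'!='o', pos 1: 's'!='o', pos 2: 'h'!='y', pos 3: 'i'!='b', pos 4: 'n'!='a', pos 5: 'a'=='a'
Differing positions: 5
Hamming distance: 5


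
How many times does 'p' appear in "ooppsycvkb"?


Input string: 'ooppsycvkb'
Target character: 'p'
Scan each position: s[2]='p', s[3]='p'
Matches found at indices: 2, 3
Total: 2


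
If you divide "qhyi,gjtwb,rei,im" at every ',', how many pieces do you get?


Input string: 'qhyi,gjtwb,rei,im'
Delimiter: ','
Split result: 'qhyi', 'gjtwb', 'rei', 'im'
Number of parts: 4


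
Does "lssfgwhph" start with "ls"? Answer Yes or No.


Input string: 'lssfgwhph'
Prefix to check: 'ls'
First 2 characters of input: 'ls'
Match: True
Result: Yes


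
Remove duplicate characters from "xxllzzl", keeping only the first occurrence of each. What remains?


Input: 'xxllzzl'
Operation: keep first occurrence of each character
Scan: s[0]='x' new -> keep; s[1]='x' seen -> skip; s[2]='l' new -> keep; s[3]='l' seen -> skip; s[4]='z' new -> keep; s[5]='z' seen -> skip; s[6]='l' seen -> skip
Result: xlz


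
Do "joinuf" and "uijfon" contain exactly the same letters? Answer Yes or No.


String 1: 'joinuf' -> sorted: 'fijnou'
String 2: 'uijfon' -> sorted: 'fijnou'
Compare sorted forms: 'fijnou' == 'fijnou'
Anagram: Yes


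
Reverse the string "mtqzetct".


Input string: 'mtqzetct'
Operation: reverse character order
Original order: 'm' -> 't' -> 'q' -> 'z' -> 'e' -> 't' -> 'c' -> 't'
Reversed order: 't' -> 'c' -> 't' -> 'e' -> 'z' -> 'q' -> 't' -> 'm'
Result: tctezqtm


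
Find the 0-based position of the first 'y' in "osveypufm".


Input string: 'osveypufm'
Target: 'y'
Scanning left to right: s[0]='o', s[1]='s', s[2]='v', s[3]='e', s[4]='y'
First match at index: 4


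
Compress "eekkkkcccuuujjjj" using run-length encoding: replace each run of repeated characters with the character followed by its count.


Input: 'eekkkkcccuuujjjj'
Operation: identify consecutive runs
Runs: 'ee' -> e2, 'kkkk' -> k4, 'ccc' -> c3, 'uuu' -> u3, 'jjjj' -> j4
Encoded: e2k4c3u3j4


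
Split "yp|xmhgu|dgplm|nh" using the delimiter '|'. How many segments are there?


Input string: 'yp|xmhgu|dgplm|nh'
Delimiter: '|'
Split result: 'yp', 'xmhgu', 'dgplm', 'nh'
Number of parts: 4


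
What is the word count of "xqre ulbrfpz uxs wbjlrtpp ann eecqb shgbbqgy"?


Input string: 'xqre ulbrfpz uxs wbjlrtpp ann eecqb shgbbqgy'
Operation: split by spaces
Words found: 'xqre', 'ulbrfpz', 'uxs', 'wbjlrtpp', 'ann', 'eecqb', 'shgbbqgy'
Word count: 7


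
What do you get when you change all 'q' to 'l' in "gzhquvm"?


Input string: 'gzhquvm'
Operation: replace 'q' with 'l'
Positions of 'q': 3
After replacement: gzhluvm


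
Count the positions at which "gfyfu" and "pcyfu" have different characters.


String 1: 'gfyfu'
String 2: 'pcyfu'
Compare each position: pos 0: 'g'!='p', pos 1: 'f'!='c', pos 2: 'y'=='y', pos 3: 'f'=='f', pos 4: 'u'=='u'
Differing positions: 2
Hamming distance: 2


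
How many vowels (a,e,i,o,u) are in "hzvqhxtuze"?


Input string: 'hzvqhxtuze'
Operation: count vowels (a, e, i, o, u)
Scan: s[0]='h', s[1]='z', s[2]='v', s[3]='q', s[4]='h', s[5]='x', s[6]='t', s[7]='u' (vowel), s[8]='z', s[9]='e' (vowel)
Vowels found: 2
Result: 2


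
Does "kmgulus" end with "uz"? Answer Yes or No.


Input string: 'kmgulus'
Suffix to check: 'uz'
Last 2 characters of input: 'us'
Match: False
Result: No


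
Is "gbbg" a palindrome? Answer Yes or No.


Input string: 'gbbg'
Reversed: 'gbbg'
Compare pairs: s[0]='g' vs s[3]='g' (match), s[1]='b' vs s[2]='b' (match)
Palindrome: Yes


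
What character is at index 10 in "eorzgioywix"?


Input string: 'eorzgioywix'
Operation: get character at index 10
Index mapping: s[0]='e', s[1]='o', s[2]='r', s[3]='z', s[4]='g', s[5]='i', s[6]='o', s[7]='y', s[8]='w', s[9]='i', s[10]='x'
Result: 'x'


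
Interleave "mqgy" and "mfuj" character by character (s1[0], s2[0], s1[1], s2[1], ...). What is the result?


String 1: 'mqgy'
String 2: 'mfuj'
Operation: alternate characters
Pairs: 'm'+'m', 'q'+'f', 'g'+'u', 'y'+'j'
Result: mmqfguyj


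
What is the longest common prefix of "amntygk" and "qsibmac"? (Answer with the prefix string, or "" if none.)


String 1: 'amntygk'
String 2: 'qsibmac'
Compare position by position:
pos 0: 'a' vs 'q' differ -> stop
Longest common prefix: "" (length 0)


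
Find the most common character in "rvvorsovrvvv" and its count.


Input: 'rvvorsovrvvv'
Operation: tally each character
Counts: 'o':2, 'r':3, 's':1, 'v':6
Maximum: 'v' appears 6 times


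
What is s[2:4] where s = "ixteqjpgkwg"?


Input string: 'ixteqjpgkwg'
Operation: slice [2:4]
Extract characters: s[2]='t', s[3]='e'
Result: te


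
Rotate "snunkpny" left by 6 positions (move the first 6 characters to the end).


Input: 'snunkpny', shift = 6
Operation: split at index 6 and swap parts
Front part s[0:6] = 'snunkp'
Back part s[6:] = 'ny'
Rotated = back + front = 'ny' + 'snunkp'
Result: nysnunkp


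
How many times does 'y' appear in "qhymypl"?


Input string: 'qhymypl'
Target character: 'y'
Scan each position: s[2]='y', s[4]='y'
Matches found at indices: 2, 4
Total: 2


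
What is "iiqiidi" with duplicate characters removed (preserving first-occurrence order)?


Input: 'iiqiidi'
Operation: keep first occurrence of each character
Scan: s[0]='i' new -> keep; s[1]='i' seen -> skip; s[2]='q' new -> keep; s[3]='i' seen -> skip; s[4]='i' seen -> skip; s[5]='d' new -> keep; s[6]='i' seen -> skip
Result: iqd


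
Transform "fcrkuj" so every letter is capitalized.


Input string: 'fcrkuj'
Operation: convert each letter to uppercase
Mapping: 'f'->'F', 'c'->'C', 'r'->'R', 'k'->'K', 'u'->'U', 'j'->'J'
Result: FCRKUJ


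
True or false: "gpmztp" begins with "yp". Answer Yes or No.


Input string: 'gpmztp'
Prefix to check: 'yp'
First 2 characters of input: 'gp'
Match: False
Result: No


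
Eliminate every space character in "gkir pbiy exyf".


Input string: 'gkir pbiy exyf'
Operation: remove all spaces
Words: 'gkir', 'pbiy', 'exyf'
Join without spaces: gkirpbiyexyf


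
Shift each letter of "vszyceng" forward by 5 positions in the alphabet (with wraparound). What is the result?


Input: 'vszyceng', shift = 5
Operation: for each letter, (position + 5) mod 26
Mapping: 'v'(21+5=26, 26 mod 26=0)->'a', 's'(18+5=23)->'x', 'z'(25+5=30, 30 mod 26=4)->'e', 'y'(24+5=29, 29 mod 26=3)->'d', 'c'(2+5=7)->'h', 'e'(4+5=9)->'j', 'n'(13+5=18)->'s', 'g'(6+5=11)->'l'
Result: axedhjsl


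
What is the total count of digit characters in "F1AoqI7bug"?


Input string: 'F1AoqI7bug'
Operation: count digit characters (0-9)
Scan: 'F', '1'(digit), 'A', 'o', 'q', 'I', '7'(digit), 'b', 'u', 'g'
Digits found: 2
Result: 2


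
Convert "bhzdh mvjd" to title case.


Input string: 'bhzdh mvjd'
Operation: capitalize first letter of each word
Word transformations: 'bhzdh'->'Bhzdh', 'mvjd'->'Mvjd'
Result: Bhzdh Mvjd


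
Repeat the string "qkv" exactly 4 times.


Input string: 'qkv'
Operation: repeat 4 times
Concatenation: 'qkv' + 'qkv' + 'qkv' + 'qkv'
Result: qkvqkvqkvqkv


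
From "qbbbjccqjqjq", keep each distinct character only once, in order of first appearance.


Input: 'qbbbjccqjqjq'
Operation: keep first occurrence of each character
Scan: s[0]='q' new -> keep; s[1]='b' new -> keep; s[2]='b' seen -> skip; s[3]='b' seen -> skip; s[4]='j' new -> keep; s[5]='c' new -> keep; s[6]='c' seen -> skip; s[7]='q' seen -> skip; s[8]='j' seen -> skip; s[9]='q' seen -> skip; s[10]='j' seen -> skip; s[11]='q' seen -> skip
Result: qbjc


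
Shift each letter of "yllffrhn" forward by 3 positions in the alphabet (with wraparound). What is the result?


Input: 'yllffrhn', shift = 3
Operation: for each letter, (position + 3) mod 26
Mapping: 'y'(24+3=27, 27 mod 26=1)->'b', 'l'(11+3=14)->'o', 'l'(11+3=14)->'o', 'f'(5+3=8)->'i', 'f'(5+3=8)->'i', 'r'(17+3=20)->'u', 'h'(7+3=10)->'k', 'n'(13+3=16)->'q'
Result: booiiukq


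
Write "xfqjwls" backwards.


Input string: 'xfqjwls'
Operation: reverse character order
Original order: 'x' -> 'f' -> 'q' -> 'j' -> 'w' -> 'l' -> 's'
Reversed order: 's' -> 'l' -> 'w' -> 'j' -> 'q' -> 'f' -> 'x'
Result: slwjqfx


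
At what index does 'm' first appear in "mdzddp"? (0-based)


Input string: 'mdzddp'
Target: 'm'
Scanning left to right: s[0]='m'
First match at index: 0


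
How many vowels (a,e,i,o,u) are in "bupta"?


Input string: 'bupta'
Operation: count vowels (a, e, i, o, u)
Scan: s[0]='b', s[1]='u' (vowel), s[2]='p', s[3]='t', s[4]='a' (vowel)
Vowels found: 2
Result: 2


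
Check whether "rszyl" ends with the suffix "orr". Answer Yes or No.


Input string: 'rszyl'
Suffix to check: 'orr'
Last 3 characters of input: 'zyl'
Match: False
Result: No


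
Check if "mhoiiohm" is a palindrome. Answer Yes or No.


Input string: 'mhoiiohm'
Reversed: 'mhoiiohm'
Compare pairs: s[0]='m' vs s[7]='m' (match), s[1]='h' vs s[6]='h' (match), s[2]='o' vs s[5]='o' (match), s[3]='i' vs s[4]='i' (match)
Palindrome: Yes


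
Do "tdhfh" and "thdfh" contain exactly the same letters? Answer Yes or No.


String 1: 'tdhfh' -> sorted: 'dfhht'
String 2: 'thdfh' -> sorted: 'dfhht'
Compare sorted forms: 'dfhht' == 'dfhht'
Anagram: Yes


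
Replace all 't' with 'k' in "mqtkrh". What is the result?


Input string: 'mqtkrh'
Operation: replace 't' with 'k'
Positions of 't': 2
After replacement: mqkkrh


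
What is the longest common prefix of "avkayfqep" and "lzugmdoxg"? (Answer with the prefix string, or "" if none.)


String 1: 'avkayfqep'
String 2: 'lzugmdoxg'
Compare position by position:
pos 0: 'a' vs 'l' differ -> stop
Longest common prefix: "" (length 0)


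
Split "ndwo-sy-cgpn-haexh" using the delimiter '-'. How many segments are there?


Input string: 'ndwo-sy-cgpn-haexh'
Delimiter: '-'
Split result: 'ndwo', 'sy', 'cgpn', 'haexh'
Number of parts: 4


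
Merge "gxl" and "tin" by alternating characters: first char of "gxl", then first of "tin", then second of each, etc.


String 1: 'gxl'
String 2: 'tin'
Operation: alternate characters
Pairs: 'g'+'t', 'x'+'i', 'l'+'n'
Result: gtxiln


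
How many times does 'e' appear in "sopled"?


Input string: 'sopled'
Target character: 'e'
Scan each position: s[4]='e'
Matches found at indices: 4
Total: 1


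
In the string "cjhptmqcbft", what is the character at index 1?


Input string: 'cjhptmqcbft'
Operation: get character at index 1
Index mapping: s[0]='c', s[1]='j'
Result: 'j'


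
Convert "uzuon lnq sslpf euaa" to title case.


Input string: 'uzuon lnq sslpf euaa'
Operation: capitalize first letter of each word
Word transformations: 'uzuon'->'Uzuon', 'lnq'->'Lnq', 'sslpf'->'Sslpf', 'euaa'->'Euaa'
Result: Uzuon Lnq Sslpf Euaa


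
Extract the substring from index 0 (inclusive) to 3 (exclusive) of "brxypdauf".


Input string: 'brxypdauf'
Operation: slice [0:3]
Extract characters: s[0]='b', s[1]='r', s[2]='x'
Result: brx


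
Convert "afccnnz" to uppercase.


Input string: 'afccnnz'
Operation: convert each letter to uppercase
Mapping: 'a'->'A', 'f'->'F', 'c'->'C', 'c'->'C', 'n'->'N', 'n'->'N', 'z'->'Z'
Result: AFCCNNZ


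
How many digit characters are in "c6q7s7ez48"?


Input string: 'c6q7s7ez48'
Operation: count digit characters (0-9)
Scan: 'c', '6'(digit), 'q', '7'(digit), 's', '7'(digit), 'e', 'z', '4'(digit), '8'(digit)
Digits found: 5
Result: 5


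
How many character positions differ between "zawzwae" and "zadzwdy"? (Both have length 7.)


String 1: 'zawzwae'
String 2: 'zadzwdy'
Compare each position: pos 0: 'z'=='z', pos 1: 'a'=='a', pos 2: 'w'!='d', pos 3: 'z'=='z', pos 4: 'w'=='w', pos 5: 'a'!='d', pos 6: 'e'!='y'
Differing positions: 3
Hamming distance: 3


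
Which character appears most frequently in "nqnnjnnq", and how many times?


Input: 'nqnnjnnq'
Operation: tally each character
Counts: 'j':1, 'n':5, 'q':2
Maximum: 'n' appears 5 times


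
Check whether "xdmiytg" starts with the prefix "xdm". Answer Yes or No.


Input string: 'xdmiytg'
Prefix to check: 'xdm'
First 3 characters of input: 'xdm'
Match: True
Result: Yes


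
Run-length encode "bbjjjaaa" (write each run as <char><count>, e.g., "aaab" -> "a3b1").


Input: 'bbjjjaaa'
Operation: identify consecutive runs
Runs: 'bb' -> b2, 'jjj' -> j3, 'aaa' -> a3
Encoded: b2j3a3


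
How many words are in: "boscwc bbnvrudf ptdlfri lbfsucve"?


Input string: 'boscwc bbnvrudf ptdlfri lbfsucve'
Operation: split by spaces
Words found: 'boscwc', 'bbnvrudf', 'ptdlfri', 'lbfsucve'
Word count: 4


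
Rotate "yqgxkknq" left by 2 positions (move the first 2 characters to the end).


Input: 'yqgxkknq', shift = 2
Operation: split at index 2 and swap parts
Front part s[0:2] = 'yq'
Back part s[2:] = 'gxkknq'
Rotated = back + front = 'gxkknq' + 'yq'
Result: gxkknqyq


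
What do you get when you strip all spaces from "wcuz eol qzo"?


Input string: 'wcuz eol qzo'
Operation: remove all spaces
Words: 'wcuz', 'eol', 'qzo'
Join without spaces: wcuzeolqzo


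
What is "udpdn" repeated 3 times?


Input string: 'udpdn'
Operation: repeat 3 times
Concatenation: 'udpdn' + 'udpdn' + 'udpdn'
Result: udpdnudpdnudpdn


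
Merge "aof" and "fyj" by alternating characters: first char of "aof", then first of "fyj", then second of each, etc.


String 1: 'aof'
String 2: 'fyj'
Operation: alternate characters
Pairs: 'a'+'f', 'o'+'y', 'f'+'j'
Result: afoyfj


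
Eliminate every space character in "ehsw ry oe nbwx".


Input string: 'ehsw ry oe nbwx'
Operation: remove all spaces
Words: 'ehsw', 'ry', 'oe', 'nbwx'
Join without spaces: ehswryoenbwx


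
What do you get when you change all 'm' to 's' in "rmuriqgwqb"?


Input string: 'rmuriqgwqb'
Operation: replace 'm' with 's'
Positions of 'm': 1
After replacement: rsuriqgwqb


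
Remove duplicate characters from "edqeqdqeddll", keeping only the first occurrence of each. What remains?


Input: 'edqeqdqeddll'
Operation: keep first occurrence of each character
Scan: s[0]='e' new -> keep; s[1]='d' new -> keep; s[2]='q' new -> keep; s[3]='e' seen -> skip; s[4]='q' seen -> skip; s[5]='d' seen -> skip; s[6]='q' seen -> skip; s[7]='e' seen -> skip; s[8]='d' seen -> skip; s[9]='d' seen -> skip; s[10]='l' new -> keep; s[11]='l' seen -> skip
Result: edql


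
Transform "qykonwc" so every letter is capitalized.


Input string: 'qykonwc'
Operation: convert each letter to uppercase
Mapping: 'q'->'Q', 'y'->'Y', 'k'->'K', 'o'->'O', 'n'->'N', 'w'->'W', 'c'->'C'
Result: QYKONWC


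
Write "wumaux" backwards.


Input string: 'wumaux'
Operation: reverse character order
Original order: 'w' -> 'u' -> 'm' -> 'a' -> 'u' -> 'x'
Reversed order: 'x' -> 'u' -> 'a' -> 'm' -> 'u' -> 'w'
Result: xuamuw


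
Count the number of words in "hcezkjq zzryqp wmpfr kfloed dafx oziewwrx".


Input string: 'hcezkjq zzryqp wmpfr kfloed dafx oziewwrx'
Operation: split by spaces
Words found: 'hcezkjq', 'zzryqp', 'wmpfr', 'kfloed', 'dafx', 'oziewwrx'
Word count: 6


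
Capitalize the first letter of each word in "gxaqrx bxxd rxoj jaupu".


Input string: 'gxaqrx bxxd rxoj jaupu'
Operation: capitalize first letter of each word
Word transformations: 'gxaqrx'->'Gxaqrx', 'bxxd'->'Bxxd', 'rxoj'->'Rxoj', 'jaupu'->'Jaupu'
Result: Gxaqrx Bxxd Rxoj Jaupu


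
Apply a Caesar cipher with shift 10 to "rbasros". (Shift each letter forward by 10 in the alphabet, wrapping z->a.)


Input: 'rbasros', shift = 10
Operation: for each letter, (position + 10) mod 26
Mapping: 'r'(17+10=27, 27 mod 26=1)->'b', 'b'(1+10=11)->'l', 'a'(0+10=10)->'k', 's'(18+10=28, 28 mod 26=2)->'c', 'r'(17+10=27, 27 mod 26=1)->'b', 'o'(14+10=24)->'y', 's'(18+10=28, 28 mod 26=2)->'c'
Result: blkcbyc


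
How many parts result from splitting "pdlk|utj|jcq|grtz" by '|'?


Input string: 'pdlk|utj|jcq|grtz'
Delimiter: '|'
Split result: 'pdlk', 'utj', 'jcq', 'grtz'
Number of parts: 4


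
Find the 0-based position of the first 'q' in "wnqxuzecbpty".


Input string: 'wnqxuzecbpty'
Target: 'q'
Scanning left to right: s[0]='w', s[1]='n', s[2]='q'
First match at index: 2


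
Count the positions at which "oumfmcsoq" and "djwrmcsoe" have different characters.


String 1: 'oumfmcsoq'
String 2: 'djwrmcsoe'
Compare each position: pos 0: 'o'!='d', pos 1: 'u'!='j', pos 2: 'm'!='w', pos 3: 'f'!='r', pos 4: 'm'=='m', pos 5: 'c'=='c', pos 6: 's'=='s', pos 7: 'o'=='o', pos 8: 'q'!='e'
Differing positions: 5
Hamming distance: 5


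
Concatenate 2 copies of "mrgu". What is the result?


Input string: 'mrgu'
Operation: repeat 2 times
Concatenation: 'mrgu' + 'mrgu'
Result: mrgumrgu


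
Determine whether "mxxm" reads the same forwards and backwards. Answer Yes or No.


Input string: 'mxxm'
Reversed: 'mxxm'
Compare pairs: s[0]='m' vs s[3]='m' (match), s[1]='x' vs s[2]='x' (match)
Palindrome: Yes


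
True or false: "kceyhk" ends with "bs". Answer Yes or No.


Input string: 'kceyhk'
Suffix to check: 'bs'
Last 2 characters of input: 'hk'
Match: False
Result: No


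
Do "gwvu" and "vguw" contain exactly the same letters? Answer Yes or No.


String 1: 'gwvu' -> sorted: 'guvw'
String 2: 'vguw' -> sorted: 'guvw'
Compare sorted forms: 'guvw' == 'guvw'
Anagram: Yes


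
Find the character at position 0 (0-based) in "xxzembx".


Input string: 'xxzembx'
Operation: get character at index 0
Index mapping: s[0]='x'
Result: 'x'


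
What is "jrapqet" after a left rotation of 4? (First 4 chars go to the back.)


Input: 'jrapqet', shift = 4
Operation: split at index 4 and swap parts
Front part s[0:4] = 'jrap'
Back part s[4:] = 'qet'
Rotated = back + front = 'qet' + 'jrap'
Result: qetjrap


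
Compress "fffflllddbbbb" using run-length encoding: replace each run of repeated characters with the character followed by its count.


Input: 'fffflllddbbbb'
Operation: identify consecutive runs
Runs: 'ffff' -> f4, 'lll' -> l3, 'dd' -> d2, 'bbbb' -> b4
Encoded: f4l3d2b4


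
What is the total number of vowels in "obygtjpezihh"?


Input string: 'obygtjpezihh'
Operation: count vowels (a, e, i, o, u)
Scan: s[0]='o' (vowel), s[1]='b', s[2]='y', s[3]='g', s[4]='t', s[5]='j', s[6]='p', s[7]='e' (vowel), s[8]='z', s[9]='i' (vowel), s[10]='h', s[11]='h'
Vowels found: 3
Result: 3


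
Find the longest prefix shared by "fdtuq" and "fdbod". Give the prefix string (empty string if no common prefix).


String 1: 'fdtuq'
String 2: 'fdbod'
Compare position by position:
pos 0: 'f' vs 'f' match
pos 1: 'd' vs 'd' match
pos 2: 't' vs 'b' differ -> stop
Longest common prefix: "fd" (length 2)


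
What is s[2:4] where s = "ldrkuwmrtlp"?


Input string: 'ldrkuwmrtlp'
Operation: slice [2:4]
Extract characters: s[2]='r', s[3]='k'
Result: rk


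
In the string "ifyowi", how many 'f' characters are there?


Input string: 'ifyowi'
Target character: 'f'
Scan each position: s[1]='f'
Matches found at indices: 1
Total: 1


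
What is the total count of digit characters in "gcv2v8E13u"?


Input string: 'gcv2v8E13u'
Operation: count digit characters (0-9)
Scan: 'g', 'c', 'v', '2'(digit), 'v', '8'(digit), 'E', '1'(digit), '3'(digit), 'u'
Digits found: 4
Result: 4


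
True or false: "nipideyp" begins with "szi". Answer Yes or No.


Input string: 'nipideyp'
Prefix to check: 'szi'
First 3 characters of input: 'nip'
Match: False
Result: No


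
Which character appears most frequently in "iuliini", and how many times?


Input: 'iuliini'
Operation: tally each character
Counts: 'i':4, 'l':1, 'n':1, 'u':1
Maximum: 'i' appears 4 times


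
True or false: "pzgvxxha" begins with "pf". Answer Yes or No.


Input string: 'pzgvxxha'
Prefix to check: 'pf'
First 2 characters of input: 'pz'
Match: False
Result: No


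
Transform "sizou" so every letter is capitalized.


Input string: 'sizou'
Operation: convert each letter to uppercase
Mapping: 's'->'S', 'i'->'I', 'z'->'Z', 'o'->'O', 'u'->'U'
Result: SIZOU


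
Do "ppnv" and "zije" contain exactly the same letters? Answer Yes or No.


String 1: 'ppnv' -> sorted: 'nppv'
String 2: 'zije' -> sorted: 'eijz'
Compare sorted forms: 'nppv' != 'eijz'
Anagram: No


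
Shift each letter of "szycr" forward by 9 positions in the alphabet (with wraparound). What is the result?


Input: 'szycr', shift = 9
Operation: for each letter, (position + 9) mod 26
Mapping: 's'(18+9=27, 27 mod 26=1)->'b', 'z'(25+9=34, 34 mod 26=8)->'i', 'y'(24+9=33, 33 mod 26=7)->'h', 'c'(2+9=11)->'l', 'r'(17+9=26, 26 mod 26=0)->'a'
Result: bihla


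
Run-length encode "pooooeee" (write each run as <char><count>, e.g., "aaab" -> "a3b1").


Input: 'pooooeee'
Operation: identify consecutive runs
Runs: 'p' -> p1, 'oooo' -> o4, 'eee' -> e3
Encoded: p1o4e3


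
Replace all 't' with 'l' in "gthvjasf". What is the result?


Input string: 'gthvjasf'
Operation: replace 't' with 'l'
Positions of 't': 1
After replacement: glhvjasf


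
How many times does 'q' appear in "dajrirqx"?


Input string: 'dajrirqx'
Target character: 'q'
Scan each position: s[6]='q'
Matches found at indices: 6
Total: 1


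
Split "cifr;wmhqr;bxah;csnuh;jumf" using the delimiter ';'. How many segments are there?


Input string: 'cifr;wmhqr;bxah;csnuh;jumf'
Delimiter: ';'
Split result: 'cifr', 'wmhqr', 'bxah', 'csnuh', 'jumf'
Number of parts: 5


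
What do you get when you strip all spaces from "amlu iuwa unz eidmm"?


Input string: 'amlu iuwa unz eidmm'
Operation: remove all spaces
Words: 'amlu', 'iuwa', 'unz', 'eidmm'
Join without spaces: amluiuwaunzeidmm


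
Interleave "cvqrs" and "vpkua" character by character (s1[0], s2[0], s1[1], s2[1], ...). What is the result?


String 1: 'cvqrs'
String 2: 'vpkua'
Operation: alternate characters
Pairs: 'c'+'v', 'v'+'p', 'q'+'k', 'r'+'u', 's'+'a'
Result: cvvpqkrusa


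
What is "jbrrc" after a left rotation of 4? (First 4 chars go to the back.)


Input: 'jbrrc', shift = 4
Operation: split at index 4 and swap parts
Front part s[0:4] = 'jbrr'
Back part s[4:] = 'c'
Rotated = back + front = 'c' + 'jbrr'
Result: cjbrr


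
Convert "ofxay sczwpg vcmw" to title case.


Input string: 'ofxay sczwpg vcmw'
Operation: capitalize first letter of each word
Word transformations: 'ofxay'->'Ofxay', 'sczwpg'->'Sczwpg', 'vcmw'->'Vcmw'
Result: Ofxay Sczwpg Vcmw


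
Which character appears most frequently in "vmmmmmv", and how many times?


Input: 'vmmmmmv'
Operation: tally each character
Counts: 'm':5, 'v':2
Maximum: 'm' appears 5 times


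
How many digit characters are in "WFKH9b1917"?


Input string: 'WFKH9b1917'
Operation: count digit characters (0-9)
Scan: 'W', 'F', 'K', 'H', '9'(digit), 'b', '1'(digit), '9'(digit), '1'(digit), '7'(digit)
Digits found: 5
Result: 5


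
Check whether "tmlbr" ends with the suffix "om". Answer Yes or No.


Input string: 'tmlbr'
Suffix to check: 'om'
Last 2 characters of input: 'br'
Match: False
Result: No


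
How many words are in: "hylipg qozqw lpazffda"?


Input string: 'hylipg qozqw lpazffda'
Operation: split by spaces
Words found: 'hylipg', 'qozqw', 'lpazffda'
Word count: 3


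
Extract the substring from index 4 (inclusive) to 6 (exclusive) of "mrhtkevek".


Input string: 'mrhtkevek'
Operation: slice [4:6]
Extract characters: s[4]='k', s[5]='e'
Result: ke


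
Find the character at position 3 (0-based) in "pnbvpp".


Input string: 'pnbvpp'
Operation: get character at index 3
Index mapping: s[0]='p', s[1]='n', s[2]='b', s[3]='v'
Result: 'v'
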